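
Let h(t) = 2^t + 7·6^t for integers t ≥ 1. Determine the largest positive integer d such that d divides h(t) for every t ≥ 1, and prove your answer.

Computing the first values: h(1) = 44 and h(2) = 256; gcd(44, 256) = 4, so d ≤ 4.
We prove 4 | 2^t + 7·6^t for all t ≥ 1 by induction on t.
Base case (t = 1): h(1) = 44 = 4·(11), so 4 | h(1).
Inductive step: assume the claim holds for t = r, i.e. 4 | h(r). Then
h(r+1) − 6·h(r) = (2^(r+1) + 7·6^(r+1)) − 6·(2^r + 7·6^r) = (1)·2^r·(2 − 6) = (-4)·2^r. Since 4 | h(r) by the inductive hypothesis, 4 | 6·h(r); and 4 | -4 since -4 = 4·-1. Therefore 4 | h(r+1).
This completes the induction.
Therefore the largest such d is 4.

d = 4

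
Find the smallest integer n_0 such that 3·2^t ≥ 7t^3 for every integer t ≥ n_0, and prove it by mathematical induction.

At t = 11: 6144 < 9317, so the inequality fails and n_0 ≥ 12. We prove 3·2^t ≥ 7t^3 for all t ≥ 12.
When t = 12: 3·2^t = 12288 and 7t^3 = 12096, so 12288 ≥ 12096.
Inductive step: assume the claim holds for t = j, so 3·2^j ≥ 7j^3.
Then 3·2^(j + 1) = 2·(3·2^j) ≥ 2·(7j^3).
Also, for j ≥ 12 we have 2·(7j^3) ≥ 7(j+1)^3, since 2 ≥ (1 + 1/j)^3 for all j ≥ 12.
Combining, 3·2^(j + 1) ≥ 7(j+1)^3.
By the principle of mathematical induction, the result holds for all t ≥ 12.
Hence the smallest such n_0 is 12.

n_0 = 12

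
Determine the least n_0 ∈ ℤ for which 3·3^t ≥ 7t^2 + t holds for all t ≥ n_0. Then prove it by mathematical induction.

n_0 = 3

At t = 2: 27 < 30, so the inequality fails and n_0 ≥ 3. We prove 3·3^t ≥ 7t^2 + t for all t ≥ 3.
When t = 3: 3·3^t = 81 and 7t^2 + t = 66, so 81 ≥ 66.
Inductive step: suppose the statement holds for some r ≥ 3, so 3·3^r ≥ 7r^2 + r.
Then 3·3^(r + 1) = 3·(3·3^r) ≥ 3·(7r^2 + r).
Also, for r ≥ 3 we have 3·(7r^2 + r) ≥ 7(r+1)^2 + (r+1), since 3·(7r^2 + r) − (7(r+1)^2 + (r+1)) = 14r^2 - 12r - 8, which is nonnegative for all r ≥ 3.
Combining, 3·3^(r + 1) ≥ 7(r+1)^2 + (r+1).
Hence, by induction on t, the claim holds for every t ≥ 3.
Hence the smallest such n_0 is 3.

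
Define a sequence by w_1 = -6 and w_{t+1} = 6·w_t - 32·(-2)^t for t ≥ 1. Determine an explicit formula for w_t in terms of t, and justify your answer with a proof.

Computing the first terms: w_1 = -6, w_2 = 28, w_3 = 40. This suggests w_t = (-2)^(t + 2) + 2·6^(t - 1).
For the base case t = 1: the formula gives -6 = -6 = w_1.
For the inductive step, assume it holds for an arbitrary k ≥ 1, so w_k = (-2)^(k + 2) + 2·6^(k - 1).
Then w_{k+1} = 6·w_k - 32·(-2)^k = 6·((-2)^(k + 2) + 2·6^(k - 1)) - 32·(-2)^k = (-2)^(k + 3) + 2·6^k = (-2)^((k+1) + 2) + 2·6^((k+1) - 1),
which is the claimed formula at t = k+1.
This completes the induction.

w_t = (-2)^(t + 2) + 2·6^(t - 1)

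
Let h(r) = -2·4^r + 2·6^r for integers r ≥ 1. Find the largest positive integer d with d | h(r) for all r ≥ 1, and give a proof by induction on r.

d = 4

Computing the first values: h(1) = 4 and h(2) = 40; gcd(4, 40) = 4, so d ≤ 4.
We prove 4 | -2·4^r + 2·6^r for all r ≥ 1 by induction on r.
For the base case r = 1: h(1) = 4 = 4·(1), so 4 | h(1).
Inductive step: suppose the statement holds for some p ≥ 1, i.e. 4 | h(p). Then
h(p+1) − 6·h(p) = (-2·4^(p+1) + 2·6^(p+1)) − 6·(-2·4^p + 2·6^p) = (-2)·4^p·(4 − 6) = (4)·4^p. Since 4 | h(p) by the inductive hypothesis, 4 | 6·h(p); and 4 | 4 since 4 = 4·1. Therefore 4 | h(p+1).
This completes the induction.
Therefore the largest such d is 4.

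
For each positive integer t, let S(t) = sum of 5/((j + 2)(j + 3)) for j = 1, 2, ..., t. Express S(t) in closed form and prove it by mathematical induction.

S(t) = 5t/(3(t + 3))

We claim S(t) = 5t/(3(t + 3)) for all t ≥ 1.
Base step (t = 1): S(1) = 5/12, and the closed form gives 5/12. They agree.
Inductive step: suppose the statement holds for some j ≥ 1, so S(j) = 5j/(3(j + 3)).
Then S(j+1) = S(j) + (5/((j + 3)(j + 4))) = (5j/(3(j + 3))) + (5/((j + 3)(j + 4))).
Simplifying, S(j+1) = 5(j + 1)/(3(j + 4)) = 5(j+1)/(3((j+1) + 3)),
which is the closed form with t = j+1.
By induction, the statement is established for all t ≥ 1.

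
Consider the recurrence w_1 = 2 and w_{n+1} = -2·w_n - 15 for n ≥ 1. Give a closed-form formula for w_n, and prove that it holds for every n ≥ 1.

w_n = 7(-2)^(n - 1) - 5

Computing the first terms: w_1 = 2, w_2 = -19, w_3 = 23. This suggests w_n = 7(-2)^(n - 1) - 5.
When n = 1: the formula gives 2 = 2 = w_1.
For the inductive step, assume it holds for an arbitrary m ≥ 1, so w_m = 7(-2)^(m - 1) - 5.
Then w_{m+1} = -2·w_m - 15 = -2·(7(-2)^(m - 1) - 5) - 15 = 7(-2)^m - 5 = 7(-2)^((m+1) - 1) - 5,
which is the claimed formula at n = m+1.
By induction, the statement is established for all n ≥ 1.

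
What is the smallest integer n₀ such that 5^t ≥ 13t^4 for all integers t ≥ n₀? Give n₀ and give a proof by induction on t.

n₀ = 7

At t = 6: 15625 < 16848, so the inequality fails and n₀ ≥ 7. We prove 5^t ≥ 13t^4 for all t ≥ 7.
For the base case t = 7: 5^t = 78125 and 13t^4 = 31213, so 78125 ≥ 31213.
Inductive step: suppose the statement holds for some p ≥ 7, so 5^p ≥ 13p^4.
Then 5^(p + 1) = 5·(5^p) ≥ 5·(13p^4).
Also, for p ≥ 7 we have 5·(13p^4) ≥ 13(p+1)^4, since 5 ≥ (1 + 1/p)^4 for all p ≥ 7.
Combining, 5^(p + 1) ≥ 13(p+1)^4.
Hence, by induction on t, the claim holds for every t ≥ 7.
Hence the smallest such n₀ is 7.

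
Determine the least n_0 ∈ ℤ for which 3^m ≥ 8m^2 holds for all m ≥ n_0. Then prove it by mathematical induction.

At m = 4: 81 < 128, so the inequality fails and n_0 ≥ 5. We prove 3^m ≥ 8m^2 for all m ≥ 5.
Base step (m = 5): 3^m = 243 and 8m^2 = 200, so 243 ≥ 200.
For the inductive step, assume it holds for an arbitrary r ≥ 5, so 3^r ≥ 8r^2.
Then 3^(r + 1) = 3·(3^r) ≥ 3·(8r^2).
Also, for r ≥ 5 we have 3·(8r^2) ≥ 8(r+1)^2, since 3 ≥ (1 + 1/r)^2 for all r ≥ 5.
Combining, 3^(r + 1) ≥ 8(r+1)^2.
By induction, the statement is established for all m ≥ 5.
Hence the smallest such n_0 is 5.

n_0 = 5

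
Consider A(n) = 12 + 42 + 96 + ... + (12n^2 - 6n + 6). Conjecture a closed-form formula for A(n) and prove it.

A(n) = n(4n^2 + 3n + 5)

We claim A(n) = n(4n^2 + 3n + 5) for all n ≥ 1.
For the base case n = 1: A(1) = 12, and the closed form gives 12. They agree.
Suppose the result is true for n = k, so A(k) = k(4k^2 + 3k + 5).
Then A(k+1) = A(k) + (-6k + 12(k + 1)^2) = (k(4k^2 + 3k + 5)) + (-6k + 12(k + 1)^2).
Simplifying, A(k+1) = (k + 1)(4k^2 + 11k + 12) = (k+1)(4(k+1)^2 + 3(k+1) + 5),
which is the closed form with n = k+1.
By induction, the statement is established for all n ≥ 1.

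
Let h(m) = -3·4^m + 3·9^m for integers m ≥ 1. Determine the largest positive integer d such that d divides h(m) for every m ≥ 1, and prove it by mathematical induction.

d = 15

Computing the first values: h(1) = 15 and h(2) = 195; gcd(15, 195) = 15, so d ≤ 15.
We prove 15 | -3·4^m + 3·9^m for all m ≥ 1 by induction on m.
Base step (m = 1): h(1) = 15 = 15·(1), so 15 | h(1).
Inductive step: assume the claim holds for m = k, i.e. 15 | h(k). Then
h(k+1) − 9·h(k) = (-3·4^(k+1) + 3·9^(k+1)) − 9·(-3·4^k + 3·9^k) = (-3)·4^k·(4 − 9) = (15)·4^k. Since 15 | h(k) by the inductive hypothesis, 15 | 9·h(k); and 15 | 15 since 15 = 15·1. Therefore 15 | h(k+1).
By the principle of mathematical induction, the result holds for all m ≥ 1.
Therefore the largest such d is 15.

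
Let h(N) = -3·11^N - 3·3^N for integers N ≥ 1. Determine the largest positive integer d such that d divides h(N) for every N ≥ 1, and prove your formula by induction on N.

Computing the first values: h(1) = -42 and h(2) = -390; gcd(-42, -390) = 6, so d ≤ 6.
We prove 6 | -3·11^N - 3·3^N for all N ≥ 1 by induction on N.
Base case (N = 1): h(1) = -42 = 6·(-7), so 6 | h(1).
For the inductive step, assume it holds for an arbitrary k ≥ 1, i.e. 6 | h(k). Then
h(k+1) − 11·h(k) = (-3·11^(k+1) - 3·3^(k+1)) − 11·(-3·11^k - 3·3^k) = (-3)·3^k·(3 − 11) = (24)·3^k. Since 6 | h(k) by the inductive hypothesis, 6 | 11·h(k); and 6 | 24 since 24 = 6·4. Therefore 6 | h(k+1).
By induction, the statement is established for all N ≥ 1.
Therefore the largest such d is 6.

d = 6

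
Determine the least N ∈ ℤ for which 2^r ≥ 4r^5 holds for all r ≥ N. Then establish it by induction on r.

At r = 25: 33554432 < 39062500, so the inequality fails and N ≥ 26. We prove 2^r ≥ 4r^5 for all r ≥ 26.
Base case (r = 26): 2^r = 67108864 and 4r^5 = 47525504, so 67108864 ≥ 47525504.
Suppose the result is true for r = p, so 2^p ≥ 4p^5.
Then 2^(p + 1) = 2·(2^p) ≥ 2·(4p^5).
Also, for p ≥ 26 we have 2·(4p^5) ≥ 4(p+1)^5, since 2 ≥ (1 + 1/p)^5 for all p ≥ 26.
Combining, 2^(p + 1) ≥ 4(p+1)^5.
By the principle of mathematical induction, the result holds for all r ≥ 26.
Hence the smallest such N is 26.

N = 26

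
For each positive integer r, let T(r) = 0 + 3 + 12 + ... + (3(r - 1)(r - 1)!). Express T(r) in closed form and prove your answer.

We claim T(r) = 3r! - 3 for all r ≥ 1.
For the base case r = 1: T(1) = 0, and the closed form gives 0. They agree.
Inductive step: suppose the statement holds for some m ≥ 1, so T(m) = 3m! - 3.
Then T(m+1) = T(m) + (3m·m!) = (3m! - 3) + (3m·m!).
Simplifying, T(m+1) = 3(m+1)! - 3,
which is the closed form with r = m+1.
By the principle of mathematical induction, the result holds for all r ≥ 1.

T(r) = 3r! - 3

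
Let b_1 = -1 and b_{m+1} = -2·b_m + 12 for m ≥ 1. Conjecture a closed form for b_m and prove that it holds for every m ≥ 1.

Computing the first terms: b_1 = -1, b_2 = 14, b_3 = -16. This suggests b_m = -5(-2)^(m - 1) + 4.
For the base case m = 1: the formula gives -1 = -1 = b_1.
Suppose the result is true for m = p, so b_p = -5(-2)^(p - 1) + 4.
Then b_{p+1} = -2·b_p + 12 = -2·(-5(-2)^(p - 1) + 4) + 12 = -5(-2)^p + 4 = -5(-2)^((p+1) - 1) + 4,
which is the claimed formula at m = p+1.
This completes the induction.

b_m = -5(-2)^(m - 1) + 4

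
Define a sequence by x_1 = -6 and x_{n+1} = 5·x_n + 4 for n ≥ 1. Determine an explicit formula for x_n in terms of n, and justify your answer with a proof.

Computing the first terms: x_1 = -6, x_2 = -26, x_3 = -126. This suggests x_n = -5^n - 1.
Base case (n = 1): the formula gives -6 = -6 = x_1.
Inductive step: assume the claim holds for n = j, so x_j = -5^j - 1.
Then x_{j+1} = 5·x_j + 4 = 5·(-5^j - 1) + 4 = -5^(j + 1) - 1,
which is the claimed formula at n = j+1.
Hence, by induction on n, the claim holds for every n ≥ 1.

x_n = -5^n - 1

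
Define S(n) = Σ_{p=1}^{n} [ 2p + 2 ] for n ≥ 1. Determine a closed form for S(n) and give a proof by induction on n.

We claim S(n) = n(n + 3) for all n ≥ 1.
When n = 1: S(1) = 4, and the closed form gives 4. They agree.
Inductive step: suppose the statement holds for some p ≥ 1, so S(p) = p(p + 3).
Then S(p+1) = S(p) + (2p + 4) = (p(p + 3)) + (2p + 4).
Simplifying, S(p+1) = (p + 1)(p + 4) = (p+1)((p+1) + 3),
which is the closed form with n = p+1.
By the principle of mathematical induction, the result holds for all n ≥ 1.

S(n) = n(n + 3)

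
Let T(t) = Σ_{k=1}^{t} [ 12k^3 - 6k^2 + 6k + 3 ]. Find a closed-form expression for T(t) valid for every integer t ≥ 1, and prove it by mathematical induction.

T(t) = t(3t^3 + 4t^2 + 3t + 5)

We claim T(t) = t(3t^3 + 4t^2 + 3t + 5) for all t ≥ 1.
Base step (t = 1): T(1) = 15, and the closed form gives 15. They agree.
Inductive step: suppose the statement holds for some k ≥ 1, so T(k) = k(3k^3 + 4k^2 + 3k + 5).
Then T(k+1) = T(k) + (12k^3 + 30k^2 + 30k + 15) = (k(3k^3 + 4k^2 + 3k + 5)) + (12k^3 + 30k^2 + 30k + 15).
Simplifying, T(k+1) = (k + 1)(3k^3 + 13k^2 + 20k + 15) = (k+1)(3(k+1)^3 + 4(k+1)^2 + 3(k+1) + 5),
which is the closed form with t = k+1.
Hence, by induction on t, the claim holds for every t ≥ 1.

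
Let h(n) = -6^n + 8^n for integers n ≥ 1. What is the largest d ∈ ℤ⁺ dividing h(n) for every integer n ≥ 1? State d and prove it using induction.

Computing the first values: h(1) = 2 and h(2) = 28; gcd(2, 28) = 2, so d ≤ 2.
We prove 2 | -6^n + 8^n for all n ≥ 1 by induction on n.
Base step (n = 1): h(1) = 2 = 2·(1), so 2 | h(1).
For the inductive step, assume it holds for an arbitrary p ≥ 1, i.e. 2 | h(p). Then
8^{p+1} − 6^{p+1} = 8·8^p − 6·6^p = 8·(8^p − 6^p) + (2)·6^p. The first term is divisible by 2 by the inductive hypothesis, and the second term (2)·6^p is divisible by 2 since 2 | 2. Hence 2 | h(p+1).
By induction, the statement is established for all n ≥ 1.
Therefore the largest such d is 2.

d = 2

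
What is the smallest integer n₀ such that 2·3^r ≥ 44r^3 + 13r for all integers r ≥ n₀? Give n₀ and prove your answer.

At r = 8: 13122 < 22632, so the inequality fails and n₀ ≥ 9. We prove 2·3^r ≥ 44r^3 + 13r for all r ≥ 9.
When r = 9: 2·3^r = 39366 and 44r^3 + 13r = 32193, so 39366 ≥ 32193.
Inductive step: assume the claim holds for r = p, so 2·3^p ≥ 44p^3 + 13p.
Then 2·3^(p + 1) = 3·(2·3^p) ≥ 3·(44p^3 + 13p).
Also, for p ≥ 9 we have 3·(44p^3 + 13p) ≥ 44(p+1)^3 + 13(p+1), since 3·(44p^3 + 13p) − (44(p+1)^3 + 13(p+1)) = 88p^3 - 132p^2 - 106p - 57, which is nonnegative for all p ≥ 9.
Combining, 2·3^(p + 1) ≥ 44(p+1)^3 + 13(p+1).
By the principle of mathematical induction, the result holds for all r ≥ 9.
Hence the smallest such n₀ is 9.

n₀ = 9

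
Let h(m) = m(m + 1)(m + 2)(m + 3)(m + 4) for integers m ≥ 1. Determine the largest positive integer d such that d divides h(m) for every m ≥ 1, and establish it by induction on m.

d = 120

Computing the first values: h(1) = 120 and h(2) = 720; gcd(120, 720) = 120, so d ≤ 120.
We prove 120 | m(m + 1)(m + 2)(m + 3)(m + 4) for all m ≥ 1 by induction on m.
When m = 1: h(1) = 120 = 120·(1), so 120 | h(1).
Inductive step: assume the claim holds for m = p, i.e. 120 | h(p). Then
h(p+1) − h(p) = (p+1)·(p+2)·(p+3)·(p+4)·(p+5) − p·(p+1)·(p+2)·(p+3)·(p+4) = (p+1)·(p+2)·(p+3)·(p+4)·[(p+5) − p] = 5·(p+1)·(p+2)·(p+3)·(p+4). The product of 4 consecutive integers is divisible by (4)! = 24, so h(p+1) − h(p) is divisible by 5·24 = 120. By the inductive hypothesis 120 | h(p), hence 120 | h(p+1).
By induction, the statement is established for all m ≥ 1.
Therefore the largest such d is 120.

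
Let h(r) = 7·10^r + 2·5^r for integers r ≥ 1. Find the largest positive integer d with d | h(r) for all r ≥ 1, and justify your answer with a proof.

Computing the first values: h(1) = 80 and h(2) = 750; gcd(80, 750) = 10, so d ≤ 10.
We prove 10 | 7·10^r + 2·5^r for all r ≥ 1 by induction on r.
Base step (r = 1): h(1) = 80 = 10·(8), so 10 | h(1).
Inductive step: suppose the statement holds for some i ≥ 1, i.e. 10 | h(i). Then
h(i+1) − 10·h(i) = (7·10^(i+1) + 2·5^(i+1)) − 10·(7·10^i + 2·5^i) = (2)·5^i·(5 − 10) = (-10)·5^i. Since 10 | h(i) by the inductive hypothesis, 10 | 10·h(i); and 10 | -10 since -10 = 10·-1. Therefore 10 | h(i+1).
By induction, the statement is established for all r ≥ 1.
Therefore the largest such d is 10.

d = 10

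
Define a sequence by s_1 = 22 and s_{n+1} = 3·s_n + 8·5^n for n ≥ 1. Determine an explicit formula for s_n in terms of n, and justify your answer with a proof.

Computing the first terms: s_1 = 22, s_2 = 106, s_3 = 518. This suggests s_n = 2·3^(n - 1) + 4·5^n.
For the base case n = 1: the formula gives 22 = 22 = s_1.
Inductive step: suppose the statement holds for some p ≥ 1, so s_p = 2·3^(p - 1) + 4·5^p.
Then s_{p+1} = 3·s_p + 8·5^p = 3·(2·3^(p - 1) + 4·5^p) + 8·5^p = 2·3^p + 4·5^(p + 1) = 2·3^((p+1) - 1) + 4·5^(p+1),
which is the claimed formula at n = p+1.
This completes the induction.

s_n = 2·3^(n - 1) + 4·5^n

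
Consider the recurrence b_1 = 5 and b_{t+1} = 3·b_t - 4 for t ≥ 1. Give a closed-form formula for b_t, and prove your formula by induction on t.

Computing the first terms: b_1 = 5, b_2 = 11, b_3 = 29. This suggests b_t = 3^t + 2.
For the base case t = 1: the formula gives 5 = 5 = b_1.
For the inductive step, assume it holds for an arbitrary m ≥ 1, so b_m = 3^m + 2.
Then b_{m+1} = 3·b_m - 4 = 3·(3^m + 2) - 4 = 3^(m + 1) + 2,
which is the claimed formula at t = m+1.
This completes the induction.

b_t = 3^t + 2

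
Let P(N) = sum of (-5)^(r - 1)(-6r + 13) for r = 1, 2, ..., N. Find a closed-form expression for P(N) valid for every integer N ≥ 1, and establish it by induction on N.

We claim P(N) = (-5)^N(N - 2) + 2 for all N ≥ 1.
Base case (N = 1): P(1) = 7, and the closed form gives 7. They agree.
Suppose the result is true for N = r, so P(r) = (-5)^r(r - 2) + 2.
Then P(r+1) = P(r) + ((-5)^r(-6r + 7)) = ((-5)^r(r - 2) + 2) + ((-5)^r(-6r + 7)).
Simplifying, P(r+1) = (-5)^(r + 1)r - (-5)^(r + 1) + 2 = (-5)^(r+1)((r+1) - 2) + 2,
which is the closed form with N = r+1.
This completes the induction.

P(N) = (-5)^N(N - 2) + 2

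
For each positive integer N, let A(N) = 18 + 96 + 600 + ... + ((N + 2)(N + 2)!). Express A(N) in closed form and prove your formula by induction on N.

A(N) = (N + 3)! - 6

We claim A(N) = (N + 3)! - 6 for all N ≥ 1.
For the base case N = 1: A(1) = 18, and the closed form gives 18. They agree.
For the inductive step, assume it holds for an arbitrary r ≥ 1, so A(r) = (r + 3)! - 6.
Then A(r+1) = A(r) + ((r + 3)(r + 3)!) = ((r + 3)! - 6) + ((r + 3)(r + 3)!).
Simplifying, A(r+1) = ((r+1) + 3)! - 6,
which is the closed form with N = r+1.
By induction, the statement is established for all N ≥ 1.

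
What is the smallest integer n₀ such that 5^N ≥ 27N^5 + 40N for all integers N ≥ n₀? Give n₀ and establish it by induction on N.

At N = 8: 390625 < 885056, so the inequality fails and n₀ ≥ 9. We prove 5^N ≥ 27N^5 + 40N for all N ≥ 9.
When N = 9: 5^N = 1953125 and 27N^5 + 40N = 1594683, so 1953125 ≥ 1594683.
Suppose the result is true for N = p, so 5^p ≥ 27p^5 + 40p.
Then 5^(p + 1) = 5·(5^p) ≥ 5·(27p^5 + 40p).
Also, for p ≥ 9 we have 5·(27p^5 + 40p) ≥ 27(p+1)^5 + 40(p+1), since 5·(27p^5 + 40p) − (27(p+1)^5 + 40(p+1)) = 108p^5 - 135p^4 - 270p^3 - 270p^2 + 25p - 67, which is nonnegative for all p ≥ 9.
Combining, 5^(p + 1) ≥ 27(p+1)^5 + 40(p+1).
By the principle of mathematical induction, the result holds for all N ≥ 9.
Hence the smallest such n₀ is 9.

n₀ = 9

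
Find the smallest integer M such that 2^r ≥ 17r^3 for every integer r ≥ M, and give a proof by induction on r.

At r = 16: 65536 < 69632, so the inequality fails and M ≥ 17. We prove 2^r ≥ 17r^3 for all r ≥ 17.
Base case (r = 17): 2^r = 131072 and 17r^3 = 83521, so 131072 ≥ 83521.
Suppose the result is true for r = k, so 2^k ≥ 17k^3.
Then 2^(k + 1) = 2·(2^k) ≥ 2·(17k^3).
Also, for k ≥ 17 we have 2·(17k^3) ≥ 17(k+1)^3, since 2 ≥ (1 + 1/k)^3 for all k ≥ 17.
Combining, 2^(k + 1) ≥ 17(k+1)^3.
By induction, the statement is established for all r ≥ 17.
Hence the smallest such M is 17.

M = 17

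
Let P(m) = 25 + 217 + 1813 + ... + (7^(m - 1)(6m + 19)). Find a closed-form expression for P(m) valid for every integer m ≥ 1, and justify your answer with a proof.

We claim P(m) = 7^m(m + 3) - 3 for all m ≥ 1.
For the base case m = 1: P(1) = 25, and the closed form gives 25. They agree.
Inductive step: assume the claim holds for m = k, so P(k) = 7^k(k + 3) - 3.
Then P(k+1) = P(k) + (7^k(6k + 25)) = (7^k(k + 3) - 3) + (7^k(6k + 25)).
Simplifying, P(k+1) = 7·7^k·k + 28·7^k - 3 = 7^(k+1)((k+1) + 3) - 3,
which is the closed form with m = k+1.
This completes the induction.

P(m) = 7^m(m + 3) - 3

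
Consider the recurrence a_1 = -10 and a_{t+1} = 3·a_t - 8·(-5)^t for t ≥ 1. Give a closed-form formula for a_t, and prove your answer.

Computing the first terms: a_1 = -10, a_2 = 10, a_3 = -170. This suggests a_t = (-5)^t - 5·3^(t - 1).
Base step (t = 1): the formula gives -10 = -10 = a_1.
For the inductive step, assume it holds for an arbitrary k ≥ 1, so a_k = (-5)^k - 5·3^(k - 1).
Then a_{k+1} = 3·a_k - 8·(-5)^k = 3·((-5)^k - 5·3^(k - 1)) - 8·(-5)^k = (-5)^(k + 1) - 5·3^k = (-5)^(k+1) - 5·3^((k+1) - 1),
which is the claimed formula at t = k+1.
This completes the induction.

a_t = (-5)^t - 5·3^(t - 1)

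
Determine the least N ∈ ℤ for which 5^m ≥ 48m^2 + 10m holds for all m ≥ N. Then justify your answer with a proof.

N = 5

At m = 4: 625 < 808, so the inequality fails and N ≥ 5. We prove 5^m ≥ 48m^2 + 10m for all m ≥ 5.
Base case (m = 5): 5^m = 3125 and 48m^2 + 10m = 1250, so 3125 ≥ 1250.
Suppose the result is true for m = k, so 5^k ≥ 48k^2 + 10k.
Then 5^(k + 1) = 5·(5^k) ≥ 5·(48k^2 + 10k).
Also, for k ≥ 5 we have 5·(48k^2 + 10k) ≥ 48(k+1)^2 + 10(k+1), since 5·(48k^2 + 10k) − (48(k+1)^2 + 10(k+1)) = 192k^2 - 56k - 58, which is nonnegative for all k ≥ 5.
Combining, 5^(k + 1) ≥ 48(k+1)^2 + 10(k+1).
By induction, the statement is established for all m ≥ 5.
Hence the smallest such N is 5.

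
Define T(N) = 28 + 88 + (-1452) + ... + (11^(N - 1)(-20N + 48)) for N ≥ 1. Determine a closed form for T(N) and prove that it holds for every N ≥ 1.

We claim T(N) = 11^N(-2N + 5) - 5 for all N ≥ 1.
Base step (N = 1): T(1) = 28, and the closed form gives 28. They agree.
For the inductive step, assume it holds for an arbitrary p ≥ 1, so T(p) = 11^p(-2p + 5) - 5.
Then T(p+1) = T(p) + (11^p(-20p + 28)) = (11^p(-2p + 5) - 5) + (11^p(-20p + 28)).
Simplifying, T(p+1) = -22·11^p·p + 33·11^p - 5 = 11^(p+1)(-2(p+1) + 5) - 5,
which is the closed form with N = p+1.
By the principle of mathematical induction, the result holds for all N ≥ 1.

T(N) = 11^N(-2N + 5) - 5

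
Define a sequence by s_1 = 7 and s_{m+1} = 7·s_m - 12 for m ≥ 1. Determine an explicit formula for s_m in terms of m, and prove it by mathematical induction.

Computing the first terms: s_1 = 7, s_2 = 37, s_3 = 247. This suggests s_m = 5·7^(m - 1) + 2.
When m = 1: the formula gives 7 = 7 = s_1.
Suppose the result is true for m = j, so s_j = 5·7^(j - 1) + 2.
Then s_{j+1} = 7·s_j - 12 = 7·(5·7^(j - 1) + 2) - 12 = 5·7^j + 2 = 5·7^((j+1) - 1) + 2,
which is the claimed formula at m = j+1.
By the principle of mathematical induction, the result holds for all m ≥ 1.

s_m = 5·7^(m - 1) + 2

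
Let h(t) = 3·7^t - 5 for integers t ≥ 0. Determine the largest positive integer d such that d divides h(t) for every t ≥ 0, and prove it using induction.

d = 2

Computing the first values: h(0) = -2 and h(1) = 16; gcd(-2, 16) = 2, so d ≤ 2.
We prove 2 | 3·7^t - 5 for all t ≥ 0 by induction on t.
When t = 0: h(0) = -2 = 2·(-1), so 2 | h(0).
Inductive step: assume the claim holds for t = j, i.e. 2 | h(j). Then
h(j+1) = 3·7^(j+1) - 5 = 7·(3·7^j - 5) + 30 = 7·h(j) + 30. The first term is divisible by 2 by the inductive hypothesis, and 30 is divisible by 2. Hence 2 | h(j+1).
This completes the induction.
Therefore the largest such d is 2.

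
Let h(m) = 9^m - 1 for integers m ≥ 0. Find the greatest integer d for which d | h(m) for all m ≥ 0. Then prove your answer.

d = 8

Computing the first values: h(0) = 0 and h(1) = 8; gcd(0, 8) = 8, so d ≤ 8.
We prove 8 | 9^m - 1 for all m ≥ 0 by induction on m.
When m = 0: h(0) = 0 = 8·(0), so 8 | h(0).
Suppose the result is true for m = k, i.e. 8 | h(k). Then
h(k+1) = 9^(k+1) - 1 = 9·(9^k - 1) + 8 = 9·h(k) + 8. The first term is divisible by 8 by the inductive hypothesis, and 8 is divisible by 8. Hence 8 | h(k+1).
This completes the induction.
Therefore the largest such d is 8.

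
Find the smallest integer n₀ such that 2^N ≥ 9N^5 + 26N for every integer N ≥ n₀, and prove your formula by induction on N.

At N = 26: 67108864 < 106933060, so the inequality fails and n₀ ≥ 27. We prove 2^N ≥ 9N^5 + 26N for all N ≥ 27.
Base step (N = 27): 2^N = 134217728 and 9N^5 + 26N = 129140865, so 134217728 ≥ 129140865.
Inductive step: assume the claim holds for N = m, so 2^m ≥ 9m^5 + 26m.
Then 2^(m + 1) = 2·(2^m) ≥ 2·(9m^5 + 26m).
Also, for m ≥ 27 we have 2·(9m^5 + 26m) ≥ 9(m+1)^5 + 26(m+1), since 2·(9m^5 + 26m) − (9(m+1)^5 + 26(m+1)) = 9m^5 - 45m^4 - 90m^3 - 90m^2 - 19m - 35, which is nonnegative for all m ≥ 27.
Combining, 2^(m + 1) ≥ 9(m+1)^5 + 26(m+1).
By induction, the statement is established for all N ≥ 27.
Hence the smallest such n₀ is 27.

n₀ = 27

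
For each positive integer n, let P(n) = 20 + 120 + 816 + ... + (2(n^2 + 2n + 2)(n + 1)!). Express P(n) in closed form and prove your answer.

P(n) = (2n + 2)(n + 2)! - 4

We claim P(n) = (2n + 2)(n + 2)! - 4 for all n ≥ 1.
When n = 1: P(1) = 20, and the closed form gives 20. They agree.
Suppose the result is true for n = r, so P(r) = (2r + 2)(r + 2)! - 4.
Then P(r+1) = P(r) + (2(r^2 + 4r + 5)(r + 2)!) = ((2r + 2)(r + 2)! - 4) + (2(r^2 + 4r + 5)(r + 2)!).
Simplifying, P(r+1) = (2(r+1) + 2)((r+1) + 2)! - 4,
which is the closed form with n = r+1.
This completes the induction.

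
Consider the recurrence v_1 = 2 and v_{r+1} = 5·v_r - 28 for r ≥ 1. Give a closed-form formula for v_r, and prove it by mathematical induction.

Computing the first terms: v_1 = 2, v_2 = -18, v_3 = -118. This suggests v_r = -5^r + 7.
When r = 1: the formula gives 2 = 2 = v_1.
Inductive step: assume the claim holds for r = k, so v_k = -5^k + 7.
Then v_{k+1} = 5·v_k - 28 = 5·(-5^k + 7) - 28 = -5^(k + 1) + 7,
which is the claimed formula at r = k+1.
By the principle of mathematical induction, the result holds for all r ≥ 1.

v_r = -5^r + 7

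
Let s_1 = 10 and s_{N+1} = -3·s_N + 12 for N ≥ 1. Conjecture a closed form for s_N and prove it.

s_N = 7(-3)^(N - 1) + 3

Computing the first terms: s_1 = 10, s_2 = -18, s_3 = 66. This suggests s_N = 7(-3)^(N - 1) + 3.
Base case (N = 1): the formula gives 10 = 10 = s_1.
Suppose the result is true for N = r, so s_r = 7(-3)^(r - 1) + 3.
Then s_{r+1} = -3·s_r + 12 = -3·(7(-3)^(r - 1) + 3) + 12 = 7(-3)^r + 3 = 7(-3)^((r+1) - 1) + 3,
which is the claimed formula at N = r+1.
By the principle of mathematical induction, the result holds for all N ≥ 1.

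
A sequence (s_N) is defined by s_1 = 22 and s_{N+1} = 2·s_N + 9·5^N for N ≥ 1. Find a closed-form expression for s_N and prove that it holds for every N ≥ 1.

s_N = 7·2^(N - 1) + 3·5^N

Computing the first terms: s_1 = 22, s_2 = 89, s_3 = 403. This suggests s_N = 7·2^(N - 1) + 3·5^N.
When N = 1: the formula gives 22 = 22 = s_1.
Suppose the result is true for N = i, so s_i = 7·2^(i - 1) + 3·5^i.
Then s_{i+1} = 2·s_i + 9·5^i = 2·(7·2^(i - 1) + 3·5^i) + 9·5^i = 7·2^i + 3·5^(i + 1) = 7·2^((i+1) - 1) + 3·5^(i+1),
which is the claimed formula at N = i+1.
Hence, by induction on N, the claim holds for every N ≥ 1.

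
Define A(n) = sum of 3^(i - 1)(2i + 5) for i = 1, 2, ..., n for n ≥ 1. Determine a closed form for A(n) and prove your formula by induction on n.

A(n) = 3^n(n + 2) - 2

We claim A(n) = 3^n(n + 2) - 2 for all n ≥ 1.
Base step (n = 1): A(1) = 7, and the closed form gives 7. They agree.
For the inductive step, assume it holds for an arbitrary i ≥ 1, so A(i) = 3^i(i + 2) - 2.
Then A(i+1) = A(i) + (3^i(2i + 7)) = (3^i(i + 2) - 2) + (3^i(2i + 7)).
Simplifying, A(i+1) = 3^(i + 1)i + 3^(i + 2) - 2 = 3^(i+1)((i+1) + 2) - 2,
which is the closed form with n = i+1.
By induction, the statement is established for all n ≥ 1.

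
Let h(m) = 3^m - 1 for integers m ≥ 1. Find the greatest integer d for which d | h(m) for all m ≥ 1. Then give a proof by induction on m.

d = 2

Computing the first values: h(1) = 2 and h(2) = 8; gcd(2, 8) = 2, so d ≤ 2.
We prove 2 | 3^m - 1 for all m ≥ 1 by induction on m.
Base case (m = 1): h(1) = 2 = 2·(1), so 2 | h(1).
Suppose the result is true for m = i, i.e. 2 | h(i). Then
3^{i+1} − 1^{i+1} = 3·3^i − 1·1^i = 3·(3^i − 1^i) + (2)·1^i. The first term is divisible by 2 by the inductive hypothesis, and the second term (2)·1^i is divisible by 2 since 2 | 2. Hence 2 | h(i+1).
This completes the induction.
Therefore the largest such d is 2.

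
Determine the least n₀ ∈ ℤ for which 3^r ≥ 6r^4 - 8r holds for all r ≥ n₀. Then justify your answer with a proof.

n₀ = 11

At r = 10: 59049 < 59920, so the inequality fails and n₀ ≥ 11. We prove 3^r ≥ 6r^4 - 8r for all r ≥ 11.
For the base case r = 11: 3^r = 177147 and 6r^4 - 8r = 87758, so 177147 ≥ 87758.
Inductive step: suppose the statement holds for some j ≥ 11, so 3^j ≥ 6j^4 - 8j.
Then 3^(j + 1) = 3·(3^j) ≥ 3·(6j^4 - 8j).
Also, for j ≥ 11 we have 3·(6j^4 - 8j) ≥ 6(j+1)^4 - 8(j+1), since 3·(6j^4 - 8j) − (6(j+1)^4 - 8(j+1)) = 12j^4 - 24j^3 - 36j^2 - 40j + 2, which is nonnegative for all j ≥ 11.
Combining, 3^(j + 1) ≥ 6(j+1)^4 - 8(j+1).
By induction, the statement is established for all r ≥ 11.
Hence the smallest such n₀ is 11.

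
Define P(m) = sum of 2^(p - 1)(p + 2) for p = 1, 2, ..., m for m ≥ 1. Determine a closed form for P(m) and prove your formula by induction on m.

P(m) = 2^m(m + 1) - 1

We claim P(m) = 2^m(m + 1) - 1 for all m ≥ 1.
Base step (m = 1): P(1) = 3, and the closed form gives 3. They agree.
Inductive step: suppose the statement holds for some p ≥ 1, so P(p) = 2^p(p + 1) - 1.
Then P(p+1) = P(p) + (2^p(p + 3)) = (2^p(p + 1) - 1) + (2^p(p + 3)).
Simplifying, P(p+1) = 2^(p + 1)p + 2^(p + 2) - 1 = 2^(p+1)((p+1) + 1) - 1,
which is the closed form with m = p+1.
By induction, the statement is established for all m ≥ 1.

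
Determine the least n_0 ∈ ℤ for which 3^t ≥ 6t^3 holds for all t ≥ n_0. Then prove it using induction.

At t = 6: 729 < 1296, so the inequality fails and n_0 ≥ 7. We prove 3^t ≥ 6t^3 for all t ≥ 7.
Base case (t = 7): 3^t = 2187 and 6t^3 = 2058, so 2187 ≥ 2058.
Suppose the result is true for t = p, so 3^p ≥ 6p^3.
Then 3^(p + 1) = 3·(3^p) ≥ 3·(6p^3).
Also, for p ≥ 7 we have 3·(6p^3) ≥ 6(p+1)^3, since 3 ≥ (1 + 1/p)^3 for all p ≥ 7.
Combining, 3^(p + 1) ≥ 6(p+1)^3.
Hence, by induction on t, the claim holds for every t ≥ 7.
Hence the smallest such n_0 is 7.

n_0 = 7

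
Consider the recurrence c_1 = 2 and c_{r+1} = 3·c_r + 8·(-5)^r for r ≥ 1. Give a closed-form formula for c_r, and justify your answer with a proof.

Computing the first terms: c_1 = 2, c_2 = -34, c_3 = 98. This suggests c_r = -(-5)^r - 3^r.
For the base case r = 1: the formula gives 2 = 2 = c_1.
Suppose the result is true for r = i, so c_i = -(-5)^i - 3^i.
Then c_{i+1} = 3·c_i + 8·(-5)^i = 3·(-(-5)^i - 3^i) + 8·(-5)^i = -(-5)^(i + 1) - 3^(i + 1),
which is the claimed formula at r = i+1.
By the principle of mathematical induction, the result holds for all r ≥ 1.

c_r = -(-5)^r - 3^r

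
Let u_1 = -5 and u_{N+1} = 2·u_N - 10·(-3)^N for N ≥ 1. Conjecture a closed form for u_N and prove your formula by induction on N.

Computing the first terms: u_1 = -5, u_2 = 20, u_3 = -50. This suggests u_N = 2(-3)^N + 2^(N - 1).
Base step (N = 1): the formula gives -5 = -5 = u_1.
Suppose the result is true for N = m, so u_m = 2(-3)^m + 2^(m - 1).
Then u_{m+1} = 2·u_m - 10·(-3)^m = 2·(2(-3)^m + 2^(m - 1)) - 10·(-3)^m = 2(-3)^(m + 1) + 2^m = 2(-3)^(m+1) + 2^((m+1) - 1),
which is the claimed formula at N = m+1.
By induction, the statement is established for all N ≥ 1.

u_N = 2(-3)^N + 2^(N - 1)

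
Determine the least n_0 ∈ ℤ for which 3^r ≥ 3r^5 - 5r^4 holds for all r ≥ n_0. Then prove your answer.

n_0 = 13

At r = 12: 531441 < 642816, so the inequality fails and n_0 ≥ 13. We prove 3^r ≥ 3r^5 - 5r^4 for all r ≥ 13.
When r = 13: 3^r = 1594323 and 3r^5 - 5r^4 = 971074, so 1594323 ≥ 971074.
Suppose the result is true for r = m, so 3^m ≥ 3m^5 - 5m^4.
Then 3^(m + 1) = 3·(3^m) ≥ 3·(3m^5 - 5m^4).
Also, for m ≥ 13 we have 3·(3m^5 - 5m^4) ≥ 3(m+1)^5 - 5(m+1)^4, since 3·(3m^5 - 5m^4) − (3(m+1)^5 - 5(m+1)^4) = 6m^5 - 25m^4 - 10m^3 + 5m + 2, which is nonnegative for all m ≥ 13.
Combining, 3^(m + 1) ≥ 3(m+1)^5 - 5(m+1)^4.
This completes the induction.
Hence the smallest such n_0 is 13.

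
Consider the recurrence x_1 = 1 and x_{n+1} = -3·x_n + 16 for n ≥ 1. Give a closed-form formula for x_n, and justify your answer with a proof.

Computing the first terms: x_1 = 1, x_2 = 13, x_3 = -23. This suggests x_n = (-3)^n + 4.
For the base case n = 1: the formula gives 1 = 1 = x_1.
Inductive step: assume the claim holds for n = j, so x_j = (-3)^j + 4.
Then x_{j+1} = -3·x_j + 16 = -3·((-3)^j + 4) + 16 = (-3)^(j + 1) + 4,
which is the claimed formula at n = j+1.
By induction, the statement is established for all n ≥ 1.

x_n = (-3)^n + 4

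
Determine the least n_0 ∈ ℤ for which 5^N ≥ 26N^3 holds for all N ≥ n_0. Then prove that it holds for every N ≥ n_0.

n_0 = 6

At N = 5: 3125 < 3250, so the inequality fails and n_0 ≥ 6. We prove 5^N ≥ 26N^3 for all N ≥ 6.
For the base case N = 6: 5^N = 15625 and 26N^3 = 5616, so 15625 ≥ 5616.
Suppose the result is true for N = p, so 5^p ≥ 26p^3.
Then 5^(p + 1) = 5·(5^p) ≥ 5·(26p^3).
Also, for p ≥ 6 we have 5·(26p^3) ≥ 26(p+1)^3, since 5 ≥ (1 + 1/p)^3 for all p ≥ 6.
Combining, 5^(p + 1) ≥ 26(p+1)^3.
Hence, by induction on N, the claim holds for every N ≥ 6.
Hence the smallest such n_0 is 6.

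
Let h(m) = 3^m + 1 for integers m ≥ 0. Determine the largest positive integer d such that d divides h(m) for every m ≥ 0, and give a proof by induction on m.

d = 2

Computing the first values: h(0) = 2 and h(1) = 4; gcd(2, 4) = 2, so d ≤ 2.
We prove 2 | 3^m + 1 for all m ≥ 0 by induction on m.
Base case (m = 0): h(0) = 2 = 2·(1), so 2 | h(0).
Suppose the result is true for m = i, i.e. 2 | h(i). Then
h(i+1) = 3^(i+1) + 1 = 3·(3^i + 1) - 2 = 3·h(i) - 2. The first term is divisible by 2 by the inductive hypothesis, and -2 is divisible by 2. Hence 2 | h(i+1).
By the principle of mathematical induction, the result holds for all m ≥ 0.
Therefore the largest such d is 2.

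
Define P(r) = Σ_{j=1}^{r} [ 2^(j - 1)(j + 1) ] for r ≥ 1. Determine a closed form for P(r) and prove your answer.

P(r) = 2^r·r

We claim P(r) = 2^r·r for all r ≥ 1.
Base step (r = 1): P(1) = 2, and the closed form gives 2. They agree.
Inductive step: assume the claim holds for r = j, so P(j) = 2^j·j.
Then P(j+1) = P(j) + (2^j(j + 2)) = (2^j·j) + (2^j(j + 2)).
Simplifying, P(j+1) = 2^(j + 1)(j + 1) = 2^(j+1)·(j+1),
which is the closed form with r = j+1.
By the principle of mathematical induction, the result holds for all r ≥ 1.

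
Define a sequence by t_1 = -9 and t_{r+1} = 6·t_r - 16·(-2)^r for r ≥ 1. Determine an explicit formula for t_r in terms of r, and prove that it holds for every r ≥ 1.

Computing the first terms: t_1 = -9, t_2 = -22, t_3 = -196. This suggests t_r = -(-2)^(r + 1) - 5·6^(r - 1).
For the base case r = 1: the formula gives -9 = -9 = t_1.
Inductive step: suppose the statement holds for some i ≥ 1, so t_i = -(-2)^(i + 1) - 5·6^(i - 1).
Then t_{i+1} = 6·t_i - 16·(-2)^i = 6·(-(-2)^(i + 1) - 5·6^(i - 1)) - 16·(-2)^i = -(-2)^(i + 2) - 5·6^i = -(-2)^((i+1) + 1) - 5·6^((i+1) - 1),
which is the claimed formula at r = i+1.
By the principle of mathematical induction, the result holds for all r ≥ 1.

t_r = -(-2)^(r + 1) - 5·6^(r - 1)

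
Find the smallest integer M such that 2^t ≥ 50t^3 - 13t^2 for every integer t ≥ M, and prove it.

M = 19

At t = 18: 262144 < 287388, so the inequality fails and M ≥ 19. We prove 2^t ≥ 50t^3 - 13t^2 for all t ≥ 19.
Base case (t = 19): 2^t = 524288 and 50t^3 - 13t^2 = 338257, so 524288 ≥ 338257.
Inductive step: assume the claim holds for t = r, so 2^r ≥ 50r^3 - 13r^2.
Then 2^(r + 1) = 2·(2^r) ≥ 2·(50r^3 - 13r^2).
Also, for r ≥ 19 we have 2·(50r^3 - 13r^2) ≥ 50(r+1)^3 - 13(r+1)^2, since 2·(50r^3 - 13r^2) − (50(r+1)^3 - 13(r+1)^2) = 50r^3 - 163r^2 - 124r - 37, which is nonnegative for all r ≥ 19.
Combining, 2^(r + 1) ≥ 50(r+1)^3 - 13(r+1)^2.
By induction, the statement is established for all t ≥ 19.
Hence the smallest such M is 19.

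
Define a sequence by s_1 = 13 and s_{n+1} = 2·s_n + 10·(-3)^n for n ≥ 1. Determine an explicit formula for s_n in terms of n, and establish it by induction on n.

Computing the first terms: s_1 = 13, s_2 = -4, s_3 = 82. This suggests s_n = -2(-3)^n + 7·2^(n - 1).
For the base case n = 1: the formula gives 13 = 13 = s_1.
Suppose the result is true for n = i, so s_i = -2(-3)^i + 7·2^(i - 1).
Then s_{i+1} = 2·s_i + 10·(-3)^i = 2·(-2(-3)^i + 7·2^(i - 1)) + 10·(-3)^i = -2(-3)^(i + 1) + 7·2^i = -2(-3)^(i+1) + 7·2^((i+1) - 1),
which is the claimed formula at n = i+1.
By the principle of mathematical induction, the result holds for all n ≥ 1.

s_n = -2(-3)^n + 7·2^(n - 1)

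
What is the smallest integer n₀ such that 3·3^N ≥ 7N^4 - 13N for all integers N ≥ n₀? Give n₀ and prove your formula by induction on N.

n₀ = 9

At N = 8: 19683 < 28568, so the inequality fails and n₀ ≥ 9. We prove 3·3^N ≥ 7N^4 - 13N for all N ≥ 9.
For the base case N = 9: 3·3^N = 59049 and 7N^4 - 13N = 45810, so 59049 ≥ 45810.
Suppose the result is true for N = k, so 3·3^k ≥ 7k^4 - 13k.
Then 3·3^(k + 1) = 3·(3·3^k) ≥ 3·(7k^4 - 13k).
Also, for k ≥ 9 we have 3·(7k^4 - 13k) ≥ 7(k+1)^4 - 13(k+1), since 3·(7k^4 - 13k) − (7(k+1)^4 - 13(k+1)) = 14k^4 - 28k^3 - 42k^2 - 54k + 6, which is nonnegative for all k ≥ 9.
Combining, 3·3^(k + 1) ≥ 7(k+1)^4 - 13(k+1).
By the principle of mathematical induction, the result holds for all N ≥ 9.
Hence the smallest such n₀ is 9.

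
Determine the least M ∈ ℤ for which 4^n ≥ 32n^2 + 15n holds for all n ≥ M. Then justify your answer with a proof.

At n = 4: 256 < 572, so the inequality fails and M ≥ 5. We prove 4^n ≥ 32n^2 + 15n for all n ≥ 5.
Base case (n = 5): 4^n = 1024 and 32n^2 + 15n = 875, so 1024 ≥ 875.
Suppose the result is true for n = i, so 4^i ≥ 32i^2 + 15i.
Then 4^(i + 1) = 4·(4^i) ≥ 4·(32i^2 + 15i).
Also, for i ≥ 5 we have 4·(32i^2 + 15i) ≥ 32(i+1)^2 + 15(i+1), since 4·(32i^2 + 15i) − (32(i+1)^2 + 15(i+1)) = 96i^2 - 19i - 47, which is nonnegative for all i ≥ 5.
Combining, 4^(i + 1) ≥ 32(i+1)^2 + 15(i+1).
By induction, the statement is established for all n ≥ 5.
Hence the smallest such M is 5.

M = 5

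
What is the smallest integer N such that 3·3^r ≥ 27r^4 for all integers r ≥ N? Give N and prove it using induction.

N = 11

At r = 10: 177147 < 270000, so the inequality fails and N ≥ 11. We prove 3·3^r ≥ 27r^4 for all r ≥ 11.
Base case (r = 11): 3·3^r = 531441 and 27r^4 = 395307, so 531441 ≥ 395307.
Inductive step: assume the claim holds for r = i, so 3·3^i ≥ 27i^4.
Then 3·3^(i + 1) = 3·(3·3^i) ≥ 3·(27i^4).
Also, for i ≥ 11 we have 3·(27i^4) ≥ 27(i+1)^4, since 3 ≥ (1 + 1/i)^4 for all i ≥ 11.
Combining, 3·3^(i + 1) ≥ 27(i+1)^4.
Hence, by induction on r, the claim holds for every r ≥ 11.
Hence the smallest such N is 11.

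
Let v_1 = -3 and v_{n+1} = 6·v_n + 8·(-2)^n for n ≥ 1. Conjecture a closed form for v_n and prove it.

v_n = -(-2)^n - 5·6^(n - 1)

Computing the first terms: v_1 = -3, v_2 = -34, v_3 = -172. This suggests v_n = -(-2)^n - 5·6^(n - 1).
Base case (n = 1): the formula gives -3 = -3 = v_1.
For the inductive step, assume it holds for an arbitrary p ≥ 1, so v_p = -(-2)^p - 5·6^(p - 1).
Then v_{p+1} = 6·v_p + 8·(-2)^p = 6·(-(-2)^p - 5·6^(p - 1)) + 8·(-2)^p = -(-2)^(p + 1) - 5·6^p = -(-2)^(p+1) - 5·6^((p+1) - 1),
which is the claimed formula at n = p+1.
By induction, the statement is established for all n ≥ 1.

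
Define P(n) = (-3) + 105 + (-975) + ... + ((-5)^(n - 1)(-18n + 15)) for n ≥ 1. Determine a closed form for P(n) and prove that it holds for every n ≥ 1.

P(n) = (-5)^n(3n - 2) + 2

We claim P(n) = (-5)^n(3n - 2) + 2 for all n ≥ 1.
For the base case n = 1: P(1) = -3, and the closed form gives -3. They agree.
For the inductive step, assume it holds for an arbitrary p ≥ 1, so P(p) = (-5)^p(3p - 2) + 2.
Then P(p+1) = P(p) + ((-5)^p(-18p - 3)) = ((-5)^p(3p - 2) + 2) + ((-5)^p(-18p - 3)).
Simplifying, P(p+1) = -15(-5)^p·p - 5(-5)^p + 2 = (-5)^(p+1)(3(p+1) - 2) + 2,
which is the closed form with n = p+1.
By the principle of mathematical induction, the result holds for all n ≥ 1.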